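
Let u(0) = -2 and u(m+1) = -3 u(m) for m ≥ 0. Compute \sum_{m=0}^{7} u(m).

3280

u(1) = -3(-2) = 6
u(2) = -3(6) = -18
u(3) = -3(-18) = 54
u(4) = -3(54) = -162
u(5) = -3(-162) = 486
u(6) = -3(486) = -1458
u(7) = -3(-1458) = 4374
Sum = (-2) + 6 + (-18) + 54 + (-162) + 486 + (-1458) + 4374 = 3280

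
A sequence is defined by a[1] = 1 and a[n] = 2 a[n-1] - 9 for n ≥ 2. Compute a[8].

a[2] = 2(1) - 9 = -7
a[3] = 2(-7) - 9 = -23
a[4] = 2(-23) - 9 = -55
a[5] = 2(-55) - 9 = -119
a[6] = 2(-119) - 9 = -247
a[7] = 2(-247) - 9 = -503
a[8] = 2(-503) - 9 = -1015

-1015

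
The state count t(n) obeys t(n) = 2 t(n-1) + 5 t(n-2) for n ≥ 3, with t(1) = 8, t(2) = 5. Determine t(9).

t(3) = 2*5 + 5*8 = 50
t(4) = 2*50 + 5*5 = 125
t(5) = 2*125 + 5*50 = 500
t(6) = 2*500 + 5*125 = 1625
t(7) = 2*1625 + 5*500 = 5750
t(8) = 2*5750 + 5*1625 = 19625
t(9) = 2*19625 + 5*5750 = 68000

68000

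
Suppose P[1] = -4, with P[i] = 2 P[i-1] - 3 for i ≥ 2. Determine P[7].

P[2] = 2*(-4) - 3 = -11
P[3] = 2*(-11) - 3 = -25
P[4] = 2*(-25) - 3 = -53
P[5] = 2*(-53) - 3 = -109
P[6] = 2*(-109) - 3 = -221
P[7] = 2*(-221) - 3 = -445

-445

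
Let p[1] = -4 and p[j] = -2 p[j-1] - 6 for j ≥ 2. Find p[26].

The fixed point is -6/(1 + 2) = -2, so p[j] + 2 = -2(p[j-1] + 2).
Hence p[j] = -2·(-2)^{j-1} - 2.
p[26] = -2·(-2)^{25} - 2 = -2·-33554432 - 2 = 67108862.

67108862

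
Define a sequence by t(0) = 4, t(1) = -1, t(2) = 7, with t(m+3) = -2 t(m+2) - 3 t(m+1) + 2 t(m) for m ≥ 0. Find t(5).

57

t(3) = -2(7) - 3(-1) + 2(4) = -3
t(4) = -2(-3) - 3(7) + 2(-1) = -17
t(5) = -2(-17) - 3(-3) + 2(7) = 57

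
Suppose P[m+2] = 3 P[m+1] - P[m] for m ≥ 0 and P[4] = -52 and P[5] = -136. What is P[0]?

Rearranging, P[m-2] = -(P[m] - 3 P[m-1]).
P[3] = -(-136 - 3*(-52)) = -20
P[2] = -(-52 - 3*(-20)) = -8
P[1] = -(-20 - 3*(-8)) = -4
P[0] = -(-8 - 3*(-4)) = -4

-4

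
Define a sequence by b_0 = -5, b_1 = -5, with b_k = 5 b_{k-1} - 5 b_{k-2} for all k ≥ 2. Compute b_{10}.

328125

b_2 = 5(-5) - 5(-5) = 0
b_3 = 5(0) - 5(-5) = 25
b_4 = 5(25) - 5(0) = 125
b_5 = 5(125) - 5(25) = 500
b_6 = 5(500) - 5(125) = 1875
b_7 = 5(1875) - 5(500) = 6875
b_8 = 5(6875) - 5(1875) = 25000
b_9 = 5(25000) - 5(6875) = 90625
b_{10} = 5(90625) - 5(25000) = 328125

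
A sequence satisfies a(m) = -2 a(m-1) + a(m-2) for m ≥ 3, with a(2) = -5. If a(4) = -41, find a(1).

Let a(1) = w.
a(3) = 10 + w
a(4) = -25 - 2w
So -25 - 2w = -41, giving w = 8.

8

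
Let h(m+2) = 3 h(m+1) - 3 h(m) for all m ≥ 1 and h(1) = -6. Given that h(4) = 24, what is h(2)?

-5

Let h(2) = w.
h(3) = 18 + 3w
h(4) = 54 + 6w
So 54 + 6w = 24, giving w = -5.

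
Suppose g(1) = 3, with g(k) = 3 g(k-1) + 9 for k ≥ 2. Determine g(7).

g(2) = 3·3 + 9 = 18
g(3) = 3·18 + 9 = 63
g(4) = 3·63 + 9 = 198
g(5) = 3·198 + 9 = 603
g(6) = 3·603 + 9 = 1818
g(7) = 3·1818 + 9 = 5463

5463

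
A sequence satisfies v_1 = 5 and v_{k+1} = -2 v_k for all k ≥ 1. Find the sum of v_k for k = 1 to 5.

v_2 = -2·5 = -10
v_3 = -2·(-10) = 20
v_4 = -2·20 = -40
v_5 = -2·(-40) = 80
Sum = 5 + (-10) + 20 + (-40) + 80 = 55

55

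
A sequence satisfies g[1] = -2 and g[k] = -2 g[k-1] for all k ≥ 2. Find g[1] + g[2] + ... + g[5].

-22

g[2] = -2(-2) = 4
g[3] = -2(4) = -8
g[4] = -2(-8) = 16
g[5] = -2(16) = -32
Sum = (-2) + 4 + (-8) + 16 + (-32) = -22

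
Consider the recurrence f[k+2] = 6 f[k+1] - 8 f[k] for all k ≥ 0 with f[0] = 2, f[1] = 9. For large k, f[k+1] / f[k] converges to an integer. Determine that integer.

The characteristic equation is r^2 - 6r + 8 = 0, which factors as (r - 4)(r - 2) = 0.
So the roots are 4 and 2. Since |4| > |2| and the coefficient of 4^k is non-zero, the ratio tends to 4.

4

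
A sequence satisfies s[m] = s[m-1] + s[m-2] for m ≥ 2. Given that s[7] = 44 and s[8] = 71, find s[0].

Rearranging, s[m-2] = s[m] - s[m-1].
s[6] = 71 - 44 = 27
s[5] = 44 - 27 = 17
s[4] = 27 - 17 = 10
s[3] = 17 - 10 = 7
s[2] = 10 - 7 = 3
s[1] = 7 - 3 = 4
s[0] = 3 - 4 = -1

-1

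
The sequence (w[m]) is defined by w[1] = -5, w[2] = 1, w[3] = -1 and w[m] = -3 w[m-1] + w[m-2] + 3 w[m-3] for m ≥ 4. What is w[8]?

-1091

w[4] = -3(-1) + 1 + 3(-5) = -11
w[5] = -3(-11) + (-1) + 3(1) = 35
w[6] = -3(35) + (-11) + 3(-1) = -119
w[7] = -3(-119) + 35 + 3(-11) = 359
w[8] = -3(359) + (-119) + 3(35) = -1091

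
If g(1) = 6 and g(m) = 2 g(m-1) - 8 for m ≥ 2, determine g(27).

The fixed point is -8/(1 - 2) = 8, so g(m) - 8 = 2(g(m-1) - 8).
Hence g(m) = -2·2^{m-1} + 8.
g(27) = -2·2^{26} + 8 = -2·67108864 + 8 = -134217720.

-134217720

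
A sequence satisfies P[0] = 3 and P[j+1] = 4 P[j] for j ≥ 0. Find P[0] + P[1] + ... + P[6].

16383

P[1] = 4·3 = 12
P[2] = 4·12 = 48
P[3] = 4·48 = 192
P[4] = 4·192 = 768
P[5] = 4·768 = 3072
P[6] = 4·3072 = 12288
Sum = 3 + 12 + 48 + 192 + 768 + 3072 + 12288 = 16383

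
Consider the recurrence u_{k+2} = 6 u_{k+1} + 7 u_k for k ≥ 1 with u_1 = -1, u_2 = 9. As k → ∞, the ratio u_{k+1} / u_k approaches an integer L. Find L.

7

The characteristic equation is r^2 - 6r - 7 = 0, which factors as (r - 7)(r + 1) = 0.
So the roots are 7 and -1. Since |7| > |-1| and the coefficient of 7^k is non-zero, the ratio tends to 7.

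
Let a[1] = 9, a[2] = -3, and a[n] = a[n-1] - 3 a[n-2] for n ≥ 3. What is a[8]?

a[3] = (-3) - 3·9 = -30
a[4] = (-30) - 3·(-3) = -21
a[5] = (-21) - 3·(-30) = 69
a[6] = 69 - 3·(-21) = 132
a[7] = 132 - 3·69 = -75
a[8] = (-75) - 3·132 = -471

-471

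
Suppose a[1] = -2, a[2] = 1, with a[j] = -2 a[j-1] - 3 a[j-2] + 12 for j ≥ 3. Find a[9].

a[3] = -2·1 - 3·(-2) + 12 = 16
a[4] = -2·16 - 3·1 + 12 = -23
a[5] = -2·(-23) - 3·16 + 12 = 10
a[6] = -2·10 - 3·(-23) + 12 = 61
a[7] = -2·61 - 3·10 + 12 = -140
a[8] = -2·(-140) - 3·61 + 12 = 109
a[9] = -2·109 - 3·(-140) + 12 = 214

214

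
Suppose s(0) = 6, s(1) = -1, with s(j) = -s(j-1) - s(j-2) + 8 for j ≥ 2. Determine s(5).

s(2) = -(-1) - 6 + 8 = 3
s(3) = -3 - (-1) + 8 = 6
s(4) = -6 - 3 + 8 = -1
s(5) = -(-1) - 6 + 8 = 3

3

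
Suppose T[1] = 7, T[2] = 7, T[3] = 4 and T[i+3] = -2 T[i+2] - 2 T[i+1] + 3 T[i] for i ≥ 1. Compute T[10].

T[4] = -2*4 - 2*7 + 3*7 = -1
T[5] = -2*(-1) - 2*4 + 3*7 = 15
T[6] = -2*15 - 2*(-1) + 3*4 = -16
T[7] = -2*(-16) - 2*15 + 3*(-1) = -1
T[8] = -2*(-1) - 2*(-16) + 3*15 = 79
T[9] = -2*79 - 2*(-1) + 3*(-16) = -204
T[10] = -2*(-204) - 2*79 + 3*(-1) = 247

247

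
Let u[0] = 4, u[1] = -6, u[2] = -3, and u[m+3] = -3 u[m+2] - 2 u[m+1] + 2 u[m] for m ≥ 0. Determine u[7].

587

u[3] = -3(-3) - 2(-6) + 2(4) = 29
u[4] = -3(29) - 2(-3) + 2(-6) = -93
u[5] = -3(-93) - 2(29) + 2(-3) = 215
u[6] = -3(215) - 2(-93) + 2(29) = -401
u[7] = -3(-401) - 2(215) + 2(-93) = 587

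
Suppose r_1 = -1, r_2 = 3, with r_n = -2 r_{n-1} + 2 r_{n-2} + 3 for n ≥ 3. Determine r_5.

r_3 = -2·3 + 2·(-1) + 3 = -5
r_4 = -2·(-5) + 2·3 + 3 = 19
r_5 = -2·19 + 2·(-5) + 3 = -45

-45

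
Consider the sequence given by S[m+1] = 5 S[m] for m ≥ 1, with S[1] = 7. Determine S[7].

S[2] = 5(7) = 35
S[3] = 5(35) = 175
S[4] = 5(175) = 875
S[5] = 5(875) = 4375
S[6] = 5(4375) = 21875
S[7] = 5(21875) = 109375

109375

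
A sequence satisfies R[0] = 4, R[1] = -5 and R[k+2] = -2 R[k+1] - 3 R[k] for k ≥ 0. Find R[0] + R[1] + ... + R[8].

12

R[2] = -2·(-5) - 3·4 = -2
R[3] = -2·(-2) - 3·(-5) = 19
R[4] = -2·19 - 3·(-2) = -32
R[5] = -2·(-32) - 3·19 = 7
R[6] = -2·7 - 3·(-32) = 82
R[7] = -2·82 - 3·7 = -185
R[8] = -2·(-185) - 3·82 = 124
Sum = 4 + (-5) + (-2) + 19 + (-32) + 7 + 82 + (-185) + 124 = 12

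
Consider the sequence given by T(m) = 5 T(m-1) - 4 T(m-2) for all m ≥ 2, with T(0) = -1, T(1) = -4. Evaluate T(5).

T(2) = 5·(-4) - 4·(-1) = -16
T(3) = 5·(-16) - 4·(-4) = -64
T(4) = 5·(-64) - 4·(-16) = -256
T(5) = 5·(-256) - 4·(-64) = -1024

-1024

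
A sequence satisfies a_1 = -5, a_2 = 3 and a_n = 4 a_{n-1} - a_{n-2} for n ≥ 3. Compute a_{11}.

a_3 = 4*3 - (-5) = 17
a_4 = 4*17 - 3 = 65
a_5 = 4*65 - 17 = 243
a_6 = 4*243 - 65 = 907
a_7 = 4*907 - 243 = 3385
a_8 = 4*3385 - 907 = 12633
a_9 = 4*12633 - 3385 = 47147
a_{10} = 4*47147 - 12633 = 175955
a_{11} = 4*175955 - 47147 = 656673

656673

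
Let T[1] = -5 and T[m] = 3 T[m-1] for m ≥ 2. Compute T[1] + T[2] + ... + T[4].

T[2] = 3(-5) = -15
T[3] = 3(-15) = -45
T[4] = 3(-45) = -135
Sum = (-5) + (-15) + (-45) + (-135) = -200

-200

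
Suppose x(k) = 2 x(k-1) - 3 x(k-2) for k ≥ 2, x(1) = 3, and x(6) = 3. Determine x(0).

Let x(0) = w.
x(2) = 6 - 3w
x(3) = 3 - 6w
x(4) = -12 - 3w
x(5) = -33 + 12w
x(6) = -30 + 33w
So -30 + 33w = 3, giving w = 1.

1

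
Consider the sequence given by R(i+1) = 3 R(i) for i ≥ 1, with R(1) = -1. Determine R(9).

-6561

R(2) = 3·(-1) = -3
R(3) = 3·(-3) = -9
R(4) = 3·(-9) = -27
R(5) = 3·(-27) = -81
R(6) = 3·(-81) = -243
R(7) = 3·(-243) = -729
R(8) = 3·(-729) = -2187
R(9) = 3·(-2187) = -6561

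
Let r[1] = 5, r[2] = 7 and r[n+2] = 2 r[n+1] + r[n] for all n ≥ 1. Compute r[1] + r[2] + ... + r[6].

r[3] = 2·7 + 5 = 19
r[4] = 2·19 + 7 = 45
r[5] = 2·45 + 19 = 109
r[6] = 2·109 + 45 = 263
Sum = 5 + 7 + 19 + 45 + 109 + 263 = 448

448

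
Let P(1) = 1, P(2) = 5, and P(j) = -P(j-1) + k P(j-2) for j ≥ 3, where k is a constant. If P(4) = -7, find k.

P(3) = -5 + k
P(4) = 5 + 4k
So 5 + 4k = -7, giving k = -3.

-3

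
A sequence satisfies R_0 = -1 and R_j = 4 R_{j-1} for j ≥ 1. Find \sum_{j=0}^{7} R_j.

R_1 = 4*(-1) = -4
R_2 = 4*(-4) = -16
R_3 = 4*(-16) = -64
R_4 = 4*(-64) = -256
R_5 = 4*(-256) = -1024
R_6 = 4*(-1024) = -4096
R_7 = 4*(-4096) = -16384
Sum = (-1) + (-4) + (-16) + (-64) + (-256) + (-1024) + (-4096) + (-16384) = -21845

-21845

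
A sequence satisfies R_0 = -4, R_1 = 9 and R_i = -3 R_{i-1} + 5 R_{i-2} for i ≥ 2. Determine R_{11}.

R_2 = -3*9 + 5*(-4) = -47
R_3 = -3*(-47) + 5*9 = 186
R_4 = -3*186 + 5*(-47) = -793
R_5 = -3*(-793) + 5*186 = 3309
R_6 = -3*3309 + 5*(-793) = -13892
R_7 = -3*(-13892) + 5*3309 = 58221
R_8 = -3*58221 + 5*(-13892) = -244123
R_9 = -3*(-244123) + 5*58221 = 1023474
R_{10} = -3*1023474 + 5*(-244123) = -4291037
R_{11} = -3*(-4291037) + 5*1023474 = 17990481

17990481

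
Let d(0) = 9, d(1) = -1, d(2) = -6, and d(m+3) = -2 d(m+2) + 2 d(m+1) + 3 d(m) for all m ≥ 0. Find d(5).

d(3) = -2*(-6) + 2*(-1) + 3*9 = 37
d(4) = -2*37 + 2*(-6) + 3*(-1) = -89
d(5) = -2*(-89) + 2*37 + 3*(-6) = 234

234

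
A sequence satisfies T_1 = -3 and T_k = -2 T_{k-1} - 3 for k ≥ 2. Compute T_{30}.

The fixed point is -3/(1 + 2) = -1, so T_k + 1 = -2(T_{k-1} + 1).
Hence T_k = -2·(-2)^{k-1} - 1.
T_{30} = -2·(-2)^{29} - 1 = -2·-536870912 - 1 = 1073741823.

1073741823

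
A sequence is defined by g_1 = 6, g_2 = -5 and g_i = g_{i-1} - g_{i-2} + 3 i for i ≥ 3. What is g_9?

g_3 = (-5) - 6 + 9 = -2
g_4 = (-2) - (-5) + 12 = 15
g_5 = 15 - (-2) + 15 = 32
g_6 = 32 - 15 + 18 = 35
g_7 = 35 - 32 + 21 = 24
g_8 = 24 - 35 + 24 = 13
g_9 = 13 - 24 + 27 = 16

16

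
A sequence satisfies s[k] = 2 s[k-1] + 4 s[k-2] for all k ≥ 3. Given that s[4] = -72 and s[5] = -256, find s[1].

-5

Rearranging, s[k-2] = (s[k] - 2 s[k-1]) / 4.
s[3] = (-256 - 2*(-72)) / 4 = -112/4 = -28
s[2] = (-72 - 2*(-28)) / 4 = -16/4 = -4
s[1] = (-28 - 2*(-4)) / 4 = -20/4 = -5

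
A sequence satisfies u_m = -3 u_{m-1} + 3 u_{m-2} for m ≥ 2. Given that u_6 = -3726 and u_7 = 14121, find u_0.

-6

Rearranging, u_{m-2} = (u_m + 3 u_{m-1}) / 3.
u_5 = (14121 + 3*(-3726)) / 3 = 2943/3 = 981
u_4 = (-3726 + 3*981) / 3 = -783/3 = -261
u_3 = (981 + 3*(-261)) / 3 = 198/3 = 66
u_2 = (-261 + 3*66) / 3 = -63/3 = -21
u_1 = (66 + 3*(-21)) / 3 = 3/3 = 1
u_0 = (-21 + 3*1) / 3 = -18/3 = -6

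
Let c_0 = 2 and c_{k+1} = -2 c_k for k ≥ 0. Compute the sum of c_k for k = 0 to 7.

c_1 = -2·2 = -4
c_2 = -2·(-4) = 8
c_3 = -2·8 = -16
c_4 = -2·(-16) = 32
c_5 = -2·32 = -64
c_6 = -2·(-64) = 128
c_7 = -2·128 = -256
Sum = 2 + (-4) + 8 + (-16) + 32 + (-64) + 128 + (-256) = -170

-170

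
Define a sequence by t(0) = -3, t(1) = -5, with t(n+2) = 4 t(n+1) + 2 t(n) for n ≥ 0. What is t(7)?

-44744

t(2) = 4(-5) + 2(-3) = -26
t(3) = 4(-26) + 2(-5) = -114
t(4) = 4(-114) + 2(-26) = -508
t(5) = 4(-508) + 2(-114) = -2260
t(6) = 4(-2260) + 2(-508) = -10056
t(7) = 4(-10056) + 2(-2260) = -44744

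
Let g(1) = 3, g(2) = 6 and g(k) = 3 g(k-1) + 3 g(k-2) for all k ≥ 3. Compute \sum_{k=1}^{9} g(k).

105948

g(3) = 3*6 + 3*3 = 27
g(4) = 3*27 + 3*6 = 99
g(5) = 3*99 + 3*27 = 378
g(6) = 3*378 + 3*99 = 1431
g(7) = 3*1431 + 3*378 = 5427
g(8) = 3*5427 + 3*1431 = 20574
g(9) = 3*20574 + 3*5427 = 78003
Sum = 3 + 6 + 27 + 99 + 378 + 1431 + 5427 + 20574 + 78003 = 105948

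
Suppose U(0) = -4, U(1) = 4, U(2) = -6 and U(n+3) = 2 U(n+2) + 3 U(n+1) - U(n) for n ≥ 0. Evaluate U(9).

U(3) = 2·(-6) + 3·4 - (-4) = 4
U(4) = 2·4 + 3·(-6) - 4 = -14
U(5) = 2·(-14) + 3·4 - (-6) = -10
U(6) = 2·(-10) + 3·(-14) - 4 = -66
U(7) = 2·(-66) + 3·(-10) - (-14) = -148
U(8) = 2·(-148) + 3·(-66) - (-10) = -484
U(9) = 2·(-484) + 3·(-148) - (-66) = -1346

-1346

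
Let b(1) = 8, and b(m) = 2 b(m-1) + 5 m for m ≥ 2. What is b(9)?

5833

b(2) = 2*8 + 10 = 26
b(3) = 2*26 + 15 = 67
b(4) = 2*67 + 20 = 154
b(5) = 2*154 + 25 = 333
b(6) = 2*333 + 30 = 696
b(7) = 2*696 + 35 = 1427
b(8) = 2*1427 + 40 = 2894
b(9) = 2*2894 + 45 = 5833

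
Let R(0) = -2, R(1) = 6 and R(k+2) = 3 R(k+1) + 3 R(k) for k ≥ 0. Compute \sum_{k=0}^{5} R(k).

R(2) = 3(6) + 3(-2) = 12
R(3) = 3(12) + 3(6) = 54
R(4) = 3(54) + 3(12) = 198
R(5) = 3(198) + 3(54) = 756
Sum = (-2) + 6 + 12 + 54 + 198 + 756 = 1024

1024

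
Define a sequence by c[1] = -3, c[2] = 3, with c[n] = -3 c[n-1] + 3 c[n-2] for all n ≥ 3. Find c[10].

189783

c[3] = -3(3) + 3(-3) = -18
c[4] = -3(-18) + 3(3) = 63
c[5] = -3(63) + 3(-18) = -243
c[6] = -3(-243) + 3(63) = 918
c[7] = -3(918) + 3(-243) = -3483
c[8] = -3(-3483) + 3(918) = 13203
c[9] = -3(13203) + 3(-3483) = -50058
c[10] = -3(-50058) + 3(13203) = 189783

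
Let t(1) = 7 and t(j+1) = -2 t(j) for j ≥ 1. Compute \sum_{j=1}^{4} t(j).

t(2) = -2(7) = -14
t(3) = -2(-14) = 28
t(4) = -2(28) = -56
Sum = 7 + (-14) + 28 + (-56) = -35

-35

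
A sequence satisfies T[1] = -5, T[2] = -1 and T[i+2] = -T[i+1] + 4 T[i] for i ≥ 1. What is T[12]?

T[3] = -(-1) + 4·(-5) = -19
T[4] = -(-19) + 4·(-1) = 15
T[5] = -15 + 4·(-19) = -91
T[6] = -(-91) + 4·15 = 151
T[7] = -151 + 4·(-91) = -515
T[8] = -(-515) + 4·151 = 1119
T[9] = -1119 + 4·(-515) = -3179
T[10] = -(-3179) + 4·1119 = 7655
T[11] = -7655 + 4·(-3179) = -20371
T[12] = -(-20371) + 4·7655 = 50991

50991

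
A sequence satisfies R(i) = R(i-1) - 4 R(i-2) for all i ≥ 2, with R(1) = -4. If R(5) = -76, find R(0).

Let R(0) = z.
R(2) = -4 - 4z
R(3) = 12 - 4z
R(4) = 28 + 12z
R(5) = -20 + 28z
So -20 + 28z = -76, giving z = -2.

-2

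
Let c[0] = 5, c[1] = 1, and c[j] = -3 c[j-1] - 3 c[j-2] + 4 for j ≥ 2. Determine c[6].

-119

c[2] = -3*1 - 3*5 + 4 = -14
c[3] = -3*(-14) - 3*1 + 4 = 43
c[4] = -3*43 - 3*(-14) + 4 = -83
c[5] = -3*(-83) - 3*43 + 4 = 124
c[6] = -3*124 - 3*(-83) + 4 = -119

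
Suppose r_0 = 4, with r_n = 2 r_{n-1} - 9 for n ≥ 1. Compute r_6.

-311

r_1 = 2*4 - 9 = -1
r_2 = 2*(-1) - 9 = -11
r_3 = 2*(-11) - 9 = -31
r_4 = 2*(-31) - 9 = -71
r_5 = 2*(-71) - 9 = -151
r_6 = 2*(-151) - 9 = -311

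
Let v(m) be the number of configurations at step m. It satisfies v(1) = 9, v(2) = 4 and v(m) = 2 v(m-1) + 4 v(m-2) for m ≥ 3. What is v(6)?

1184

v(3) = 2*4 + 4*9 = 44
v(4) = 2*44 + 4*4 = 104
v(5) = 2*104 + 4*44 = 384
v(6) = 2*384 + 4*104 = 1184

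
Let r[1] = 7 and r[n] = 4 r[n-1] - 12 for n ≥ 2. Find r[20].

The fixed point is -12/(1 - 4) = 4, so r[n] - 4 = 4(r[n-1] - 4).
Hence r[n] = 3·4^{n-1} + 4.
r[20] = 3·4^{19} + 4 = 3·274877906944 + 4 = 824633720836.

824633720836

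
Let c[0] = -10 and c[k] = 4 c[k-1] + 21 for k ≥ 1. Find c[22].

The fixed point is 21/(1 - 4) = -7, so c[k] + 7 = 4(c[k-1] + 7).
Hence c[k] = -3·4^k - 7.
c[22] = -3·4^{22} - 7 = -3·17592186044416 - 7 = -52776558133255.

-52776558133255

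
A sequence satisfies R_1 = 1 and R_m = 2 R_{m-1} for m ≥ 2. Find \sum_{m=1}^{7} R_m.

R_2 = 2*1 = 2
R_3 = 2*2 = 4
R_4 = 2*4 = 8
R_5 = 2*8 = 16
R_6 = 2*16 = 32
R_7 = 2*32 = 64
Sum = 1 + 2 + 4 + 8 + 16 + 32 + 64 = 127

127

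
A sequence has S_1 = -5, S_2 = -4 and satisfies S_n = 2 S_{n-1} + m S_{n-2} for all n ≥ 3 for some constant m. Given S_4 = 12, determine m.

-2

S_3 = -8 - 5m
S_4 = -16 - 14m
So -16 - 14m = 12, giving m = -2.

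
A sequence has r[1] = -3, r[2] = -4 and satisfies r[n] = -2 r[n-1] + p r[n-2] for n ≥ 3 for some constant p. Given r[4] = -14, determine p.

1

r[3] = 8 - 3p
r[4] = -16 + 2p
So -16 + 2p = -14, giving p = 1.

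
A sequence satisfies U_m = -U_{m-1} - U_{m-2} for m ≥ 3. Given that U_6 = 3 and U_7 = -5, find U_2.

Rearranging, U_{m-2} = -(U_m + U_{m-1}).
U_5 = -(-5 + 3) = 2
U_4 = -(3 + 2) = -5
U_3 = -(2 + (-5)) = 3
U_2 = -(-5 + 3) = 2

2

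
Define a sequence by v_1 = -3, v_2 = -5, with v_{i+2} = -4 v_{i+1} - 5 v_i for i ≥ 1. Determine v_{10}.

11035

v_3 = -4·(-5) - 5·(-3) = 35
v_4 = -4·35 - 5·(-5) = -115
v_5 = -4·(-115) - 5·35 = 285
v_6 = -4·285 - 5·(-115) = -565
v_7 = -4·(-565) - 5·285 = 835
v_8 = -4·835 - 5·(-565) = -515
v_9 = -4·(-515) - 5·835 = -2115
v_{10} = -4·(-2115) - 5·(-515) = 11035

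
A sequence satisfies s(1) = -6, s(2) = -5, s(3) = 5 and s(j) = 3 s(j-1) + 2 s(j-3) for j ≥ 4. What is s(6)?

7

s(4) = 3*5 + 2*(-6) = 3
s(5) = 3*3 + 2*(-5) = -1
s(6) = 3*(-1) + 2*5 = 7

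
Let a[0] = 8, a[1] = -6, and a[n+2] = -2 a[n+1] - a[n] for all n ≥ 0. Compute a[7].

a[2] = -2(-6) - 8 = 4
a[3] = -2(4) - (-6) = -2
a[4] = -2(-2) - 4 = 0
a[5] = -2(0) - (-2) = 2
a[6] = -2(2) - 0 = -4
a[7] = -2(-4) - 2 = 6

6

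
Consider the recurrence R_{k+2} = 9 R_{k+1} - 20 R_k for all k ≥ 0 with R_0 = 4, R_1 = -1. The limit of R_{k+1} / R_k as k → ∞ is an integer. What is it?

The characteristic equation is r^2 - 9r + 20 = 0, which factors as (r - 5)(r - 4) = 0.
So the roots are 5 and 4. Since |5| > |4| and the coefficient of 5^k is non-zero, the ratio tends to 5.

5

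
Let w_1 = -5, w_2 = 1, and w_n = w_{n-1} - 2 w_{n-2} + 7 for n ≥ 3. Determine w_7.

-26

w_3 = 1 - 2*(-5) + 7 = 18
w_4 = 18 - 2*1 + 7 = 23
w_5 = 23 - 2*18 + 7 = -6
w_6 = (-6) - 2*23 + 7 = -45
w_7 = (-45) - 2*(-6) + 7 = -26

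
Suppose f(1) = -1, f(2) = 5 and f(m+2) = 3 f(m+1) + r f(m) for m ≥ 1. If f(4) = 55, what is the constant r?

f(3) = 15 - r
f(4) = 45 + 2r
So 45 + 2r = 55, giving r = 5.

5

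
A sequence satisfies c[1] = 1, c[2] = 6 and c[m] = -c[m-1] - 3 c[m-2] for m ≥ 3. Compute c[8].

c[3] = -6 - 3(1) = -9
c[4] = -(-9) - 3(6) = -9
c[5] = -(-9) - 3(-9) = 36
c[6] = -36 - 3(-9) = -9
c[7] = -(-9) - 3(36) = -99
c[8] = -(-99) - 3(-9) = 126

126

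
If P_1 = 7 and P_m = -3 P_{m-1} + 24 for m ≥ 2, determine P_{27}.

2541865828335

The fixed point is 24/(1 + 3) = 6, so P_m - 6 = -3(P_{m-1} - 6).
Hence P_m = 1·(-3)^{m-1} + 6.
P_{27} = 1·(-3)^{26} + 6 = 1·2541865828329 + 6 = 2541865828335.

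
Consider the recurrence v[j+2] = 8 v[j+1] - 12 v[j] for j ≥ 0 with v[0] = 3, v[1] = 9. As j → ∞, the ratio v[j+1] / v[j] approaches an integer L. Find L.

6

The characteristic equation is r^2 - 8r + 12 = 0, which factors as (r - 6)(r - 2) = 0.
So the roots are 6 and 2. Since |6| > |2| and the coefficient of 6^j is non-zero, the ratio tends to 6.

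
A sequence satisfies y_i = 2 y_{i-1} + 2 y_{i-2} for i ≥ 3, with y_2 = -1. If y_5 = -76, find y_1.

Let y_1 = x.
y_3 = -2 + 2x
y_4 = -6 + 4x
y_5 = -16 + 12x
So -16 + 12x = -76, giving x = -5.

-5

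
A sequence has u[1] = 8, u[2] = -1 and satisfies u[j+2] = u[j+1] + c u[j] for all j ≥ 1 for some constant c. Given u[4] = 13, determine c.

2

u[3] = -1 + 8c
u[4] = -1 + 7c
So -1 + 7c = 13, giving c = 2.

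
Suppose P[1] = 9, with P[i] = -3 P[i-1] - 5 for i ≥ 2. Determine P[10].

P[2] = -3(9) - 5 = -32
P[3] = -3(-32) - 5 = 91
P[4] = -3(91) - 5 = -278
P[5] = -3(-278) - 5 = 829
P[6] = -3(829) - 5 = -2492
P[7] = -3(-2492) - 5 = 7471
P[8] = -3(7471) - 5 = -22418
P[9] = -3(-22418) - 5 = 67249
P[10] = -3(67249) - 5 = -201752

-201752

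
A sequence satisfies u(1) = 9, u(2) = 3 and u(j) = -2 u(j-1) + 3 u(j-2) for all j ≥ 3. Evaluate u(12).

u(3) = -2·3 + 3·9 = 21
u(4) = -2·21 + 3·3 = -33
u(5) = -2·(-33) + 3·21 = 129
u(6) = -2·129 + 3·(-33) = -357
u(7) = -2·(-357) + 3·129 = 1101
u(8) = -2·1101 + 3·(-357) = -3273
u(9) = -2·(-3273) + 3·1101 = 9849
u(10) = -2·9849 + 3·(-3273) = -29517
u(11) = -2·(-29517) + 3·9849 = 88581
u(12) = -2·88581 + 3·(-29517) = -265713

-265713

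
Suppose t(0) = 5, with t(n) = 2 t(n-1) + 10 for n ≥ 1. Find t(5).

470

t(1) = 2*5 + 10 = 20
t(2) = 2*20 + 10 = 50
t(3) = 2*50 + 10 = 110
t(4) = 2*110 + 10 = 230
t(5) = 2*230 + 10 = 470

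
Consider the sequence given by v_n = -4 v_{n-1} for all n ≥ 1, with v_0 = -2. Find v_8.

-131072

v_1 = -4*(-2) = 8
v_2 = -4*8 = -32
v_3 = -4*(-32) = 128
v_4 = -4*128 = -512
v_5 = -4*(-512) = 2048
v_6 = -4*2048 = -8192
v_7 = -4*(-8192) = 32768
v_8 = -4*32768 = -131072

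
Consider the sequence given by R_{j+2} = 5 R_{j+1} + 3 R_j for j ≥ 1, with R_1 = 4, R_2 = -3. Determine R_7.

-3972

R_3 = 5(-3) + 3(4) = -3
R_4 = 5(-3) + 3(-3) = -24
R_5 = 5(-24) + 3(-3) = -129
R_6 = 5(-129) + 3(-24) = -717
R_7 = 5(-717) + 3(-129) = -3972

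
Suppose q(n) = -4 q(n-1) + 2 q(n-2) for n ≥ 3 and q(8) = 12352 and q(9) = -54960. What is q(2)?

4

Rearranging, q(n-2) = (q(n) + 4 q(n-1)) / 2.
q(7) = (-54960 + 4(12352)) / 2 = -5552/2 = -2776
q(6) = (12352 + 4(-2776)) / 2 = 1248/2 = 624
q(5) = (-2776 + 4(624)) / 2 = -280/2 = -140
q(4) = (624 + 4(-140)) / 2 = 64/2 = 32
q(3) = (-140 + 4(32)) / 2 = -12/2 = -6
q(2) = (32 + 4(-6)) / 2 = 8/2 = 4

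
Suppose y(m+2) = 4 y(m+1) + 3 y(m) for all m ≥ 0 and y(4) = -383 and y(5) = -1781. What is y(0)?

1

Rearranging, y(m-2) = (y(m) - 4 y(m-1)) / 3.
y(3) = (-1781 - 4·(-383)) / 3 = -249/3 = -83
y(2) = (-383 - 4·(-83)) / 3 = -51/3 = -17
y(1) = (-83 - 4·(-17)) / 3 = -15/3 = -5
y(0) = (-17 - 4·(-5)) / 3 = 3/3 = 1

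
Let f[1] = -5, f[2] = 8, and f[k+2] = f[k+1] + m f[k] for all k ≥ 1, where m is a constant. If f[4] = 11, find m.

1

f[3] = 8 - 5m
f[4] = 8 + 3m
So 8 + 3m = 11, giving m = 1.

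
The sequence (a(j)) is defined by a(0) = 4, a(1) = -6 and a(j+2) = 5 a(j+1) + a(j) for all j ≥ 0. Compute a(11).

-71860906

a(2) = 5·(-6) + 4 = -26
a(3) = 5·(-26) + (-6) = -136
a(4) = 5·(-136) + (-26) = -706
a(5) = 5·(-706) + (-136) = -3666
a(6) = 5·(-3666) + (-706) = -19036
a(7) = 5·(-19036) + (-3666) = -98846
a(8) = 5·(-98846) + (-19036) = -513266
a(9) = 5·(-513266) + (-98846) = -2665176
a(10) = 5·(-2665176) + (-513266) = -13839146
a(11) = 5·(-13839146) + (-2665176) = -71860906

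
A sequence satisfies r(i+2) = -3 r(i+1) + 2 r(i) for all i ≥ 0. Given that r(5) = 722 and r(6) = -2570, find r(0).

Rearranging, r(i-2) = (r(i) + 3 r(i-1)) / 2.
r(4) = (-2570 + 3*722) / 2 = -404/2 = -202
r(3) = (722 + 3*(-202)) / 2 = 116/2 = 58
r(2) = (-202 + 3*58) / 2 = -28/2 = -14
r(1) = (58 + 3*(-14)) / 2 = 16/2 = 8
r(0) = (-14 + 3*8) / 2 = 10/2 = 5

5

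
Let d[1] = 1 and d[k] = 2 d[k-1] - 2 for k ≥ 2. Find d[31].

-1073741822

The fixed point is -2/(1 - 2) = 2, so d[k] - 2 = 2(d[k-1] - 2).
Hence d[k] = -1·2^{k-1} + 2.
d[31] = -1·2^{30} + 2 = -1·1073741824 + 2 = -1073741822.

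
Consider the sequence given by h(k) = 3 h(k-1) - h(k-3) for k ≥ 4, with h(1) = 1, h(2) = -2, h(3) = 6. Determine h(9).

h(4) = 3·6 - 1 = 17
h(5) = 3·17 - (-2) = 53
h(6) = 3·53 - 6 = 153
h(7) = 3·153 - 17 = 442
h(8) = 3·442 - 53 = 1273
h(9) = 3·1273 - 153 = 3666

3666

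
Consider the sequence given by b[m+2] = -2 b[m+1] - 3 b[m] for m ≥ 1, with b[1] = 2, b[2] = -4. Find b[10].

b[3] = -2(-4) - 3(2) = 2
b[4] = -2(2) - 3(-4) = 8
b[5] = -2(8) - 3(2) = -22
b[6] = -2(-22) - 3(8) = 20
b[7] = -2(20) - 3(-22) = 26
b[8] = -2(26) - 3(20) = -112
b[9] = -2(-112) - 3(26) = 146
b[10] = -2(146) - 3(-112) = 44

44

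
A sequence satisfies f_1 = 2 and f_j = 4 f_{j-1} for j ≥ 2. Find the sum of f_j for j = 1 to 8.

f_2 = 4·2 = 8
f_3 = 4·8 = 32
f_4 = 4·32 = 128
f_5 = 4·128 = 512
f_6 = 4·512 = 2048
f_7 = 4·2048 = 8192
f_8 = 4·8192 = 32768
Sum = 2 + 8 + 32 + 128 + 512 + 2048 + 8192 + 32768 = 43690

43690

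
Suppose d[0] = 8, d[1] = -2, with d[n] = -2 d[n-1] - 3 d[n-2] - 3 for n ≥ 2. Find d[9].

d[2] = -2*(-2) - 3*8 - 3 = -23
d[3] = -2*(-23) - 3*(-2) - 3 = 49
d[4] = -2*49 - 3*(-23) - 3 = -32
d[5] = -2*(-32) - 3*49 - 3 = -86
d[6] = -2*(-86) - 3*(-32) - 3 = 265
d[7] = -2*265 - 3*(-86) - 3 = -275
d[8] = -2*(-275) - 3*265 - 3 = -248
d[9] = -2*(-248) - 3*(-275) - 3 = 1318

1318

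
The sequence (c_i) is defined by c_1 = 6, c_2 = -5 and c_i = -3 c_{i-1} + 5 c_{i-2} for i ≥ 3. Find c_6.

c_3 = -3·(-5) + 5·6 = 45
c_4 = -3·45 + 5·(-5) = -160
c_5 = -3·(-160) + 5·45 = 705
c_6 = -3·705 + 5·(-160) = -2915

-2915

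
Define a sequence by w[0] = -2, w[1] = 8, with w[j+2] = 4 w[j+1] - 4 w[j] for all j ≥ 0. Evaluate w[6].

w[2] = 4·8 - 4·(-2) = 40
w[3] = 4·40 - 4·8 = 128
w[4] = 4·128 - 4·40 = 352
w[5] = 4·352 - 4·128 = 896
w[6] = 4·896 - 4·352 = 2176

2176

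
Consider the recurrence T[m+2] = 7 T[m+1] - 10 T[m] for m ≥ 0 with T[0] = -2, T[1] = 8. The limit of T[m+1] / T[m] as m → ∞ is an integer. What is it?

5

The characteristic equation is r^2 - 7r + 10 = 0, which factors as (r - 5)(r - 2) = 0.
So the roots are 5 and 2. Since |5| > |2| and the coefficient of 5^m is non-zero, the ratio tends to 5.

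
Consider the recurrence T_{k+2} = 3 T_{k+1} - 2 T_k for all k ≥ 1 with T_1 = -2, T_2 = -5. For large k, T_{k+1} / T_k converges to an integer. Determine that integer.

2

The characteristic equation is r^2 - 3r + 2 = 0, which factors as (r - 2)(r - 1) = 0.
So the roots are 2 and 1. Since |2| > |1| and the coefficient of 2^k is non-zero, the ratio tends to 2.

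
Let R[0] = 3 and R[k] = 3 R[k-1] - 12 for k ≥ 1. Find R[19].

-3486784395

The fixed point is -12/(1 - 3) = 6, so R[k] - 6 = 3(R[k-1] - 6).
Hence R[k] = -3·3^k + 6.
R[19] = -3·3^{19} + 6 = -3·1162261467 + 6 = -3486784395.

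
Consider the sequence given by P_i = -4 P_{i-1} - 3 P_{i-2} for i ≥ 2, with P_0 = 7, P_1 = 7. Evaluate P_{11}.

1240015

P_2 = -4*7 - 3*7 = -49
P_3 = -4*(-49) - 3*7 = 175
P_4 = -4*175 - 3*(-49) = -553
P_5 = -4*(-553) - 3*175 = 1687
P_6 = -4*1687 - 3*(-553) = -5089
P_7 = -4*(-5089) - 3*1687 = 15295
P_8 = -4*15295 - 3*(-5089) = -45913
P_9 = -4*(-45913) - 3*15295 = 137767
P_{10} = -4*137767 - 3*(-45913) = -413329
P_{11} = -4*(-413329) - 3*137767 = 1240015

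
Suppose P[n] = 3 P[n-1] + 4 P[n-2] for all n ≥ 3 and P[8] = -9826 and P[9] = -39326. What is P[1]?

-5

Rearranging, P[n-2] = (P[n] - 3 P[n-1]) / 4.
P[7] = (-39326 - 3*(-9826)) / 4 = -9848/4 = -2462
P[6] = (-9826 - 3*(-2462)) / 4 = -2440/4 = -610
P[5] = (-2462 - 3*(-610)) / 4 = -632/4 = -158
P[4] = (-610 - 3*(-158)) / 4 = -136/4 = -34
P[3] = (-158 - 3*(-34)) / 4 = -56/4 = -14
P[2] = (-34 - 3*(-14)) / 4 = 8/4 = 2
P[1] = (-14 - 3*2) / 4 = -20/4 = -5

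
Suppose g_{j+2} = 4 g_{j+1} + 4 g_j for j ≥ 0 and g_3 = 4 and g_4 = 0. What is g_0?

-6

Rearranging, g_{j-2} = (g_j - 4 g_{j-1}) / 4.
g_2 = (0 - 4(4)) / 4 = -16/4 = -4
g_1 = (4 - 4(-4)) / 4 = 20/4 = 5
g_0 = (-4 - 4(5)) / 4 = -24/4 = -6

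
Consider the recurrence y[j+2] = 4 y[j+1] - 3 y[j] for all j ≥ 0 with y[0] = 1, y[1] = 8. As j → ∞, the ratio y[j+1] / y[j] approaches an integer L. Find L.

The characteristic equation is r^2 - 4r + 3 = 0, which factors as (r - 3)(r - 1) = 0.
So the roots are 3 and 1. Since |3| > |1| and the coefficient of 3^j is non-zero, the ratio tends to 3.

3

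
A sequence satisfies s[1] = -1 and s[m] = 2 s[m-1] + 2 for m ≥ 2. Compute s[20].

524286

The fixed point is 2/(1 - 2) = -2, so s[m] + 2 = 2(s[m-1] + 2).
Hence s[m] = 1·2^{m-1} - 2.
s[20] = 1·2^{19} - 2 = 1·524288 - 2 = 524286.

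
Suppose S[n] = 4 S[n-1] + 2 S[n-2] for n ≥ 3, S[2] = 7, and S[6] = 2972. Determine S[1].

3

Let S[1] = x.
S[3] = 28 + 2x
S[4] = 126 + 8x
S[5] = 560 + 36x
S[6] = 2492 + 160x
So 2492 + 160x = 2972, giving x = 3.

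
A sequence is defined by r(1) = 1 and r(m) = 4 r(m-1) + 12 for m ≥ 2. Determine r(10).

1310716

r(2) = 4(1) + 12 = 16
r(3) = 4(16) + 12 = 76
r(4) = 4(76) + 12 = 316
r(5) = 4(316) + 12 = 1276
r(6) = 4(1276) + 12 = 5116
r(7) = 4(5116) + 12 = 20476
r(8) = 4(20476) + 12 = 81916
r(9) = 4(81916) + 12 = 327676
r(10) = 4(327676) + 12 = 1310716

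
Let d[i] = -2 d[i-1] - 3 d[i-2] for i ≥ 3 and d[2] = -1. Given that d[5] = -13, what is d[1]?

3

Let d[1] = w.
d[3] = 2 - 3w
d[4] = -1 + 6w
d[5] = -4 - 3w
So -4 - 3w = -13, giving w = 3.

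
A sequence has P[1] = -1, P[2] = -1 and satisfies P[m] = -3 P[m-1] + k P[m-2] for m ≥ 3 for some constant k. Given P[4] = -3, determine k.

P[3] = 3 - k
P[4] = -9 + 2k
So -9 + 2k = -3, giving k = 3.

3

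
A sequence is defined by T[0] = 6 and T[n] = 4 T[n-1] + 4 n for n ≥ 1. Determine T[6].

T[1] = 4*6 + 4 = 28
T[2] = 4*28 + 8 = 120
T[3] = 4*120 + 12 = 492
T[4] = 4*492 + 16 = 1984
T[5] = 4*1984 + 20 = 7956
T[6] = 4*7956 + 24 = 31848

31848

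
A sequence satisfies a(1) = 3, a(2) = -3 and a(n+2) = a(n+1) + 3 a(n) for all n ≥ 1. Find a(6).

a(3) = (-3) + 3(3) = 6
a(4) = 6 + 3(-3) = -3
a(5) = (-3) + 3(6) = 15
a(6) = 15 + 3(-3) = 6

6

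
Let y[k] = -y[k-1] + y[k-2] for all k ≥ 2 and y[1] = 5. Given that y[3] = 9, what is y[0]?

1

Let y[0] = x.
y[2] = -5 + x
y[3] = 10 - x
So 10 - x = 9, giving x = 1.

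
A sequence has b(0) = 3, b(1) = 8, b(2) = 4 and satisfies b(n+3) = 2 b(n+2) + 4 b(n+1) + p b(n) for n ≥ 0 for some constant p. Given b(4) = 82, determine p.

b(3) = 40 + 3p
b(4) = 96 + 14p
So 96 + 14p = 82, giving p = -1.

-1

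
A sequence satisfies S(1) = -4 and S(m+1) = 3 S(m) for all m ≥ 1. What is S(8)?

S(2) = 3·(-4) = -12
S(3) = 3·(-12) = -36
S(4) = 3·(-36) = -108
S(5) = 3·(-108) = -324
S(6) = 3·(-324) = -972
S(7) = 3·(-972) = -2916
S(8) = 3·(-2916) = -8748

-8748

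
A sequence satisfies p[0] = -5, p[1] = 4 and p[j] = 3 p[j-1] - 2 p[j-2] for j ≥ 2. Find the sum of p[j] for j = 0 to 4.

209

p[2] = 3*4 - 2*(-5) = 22
p[3] = 3*22 - 2*4 = 58
p[4] = 3*58 - 2*22 = 130
Sum = (-5) + 4 + 22 + 58 + 130 = 209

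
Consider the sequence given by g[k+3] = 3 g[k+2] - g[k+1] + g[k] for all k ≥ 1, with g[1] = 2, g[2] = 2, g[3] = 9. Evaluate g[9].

g[4] = 3(9) - 2 + 2 = 27
g[5] = 3(27) - 9 + 2 = 74
g[6] = 3(74) - 27 + 9 = 204
g[7] = 3(204) - 74 + 27 = 565
g[8] = 3(565) - 204 + 74 = 1565
g[9] = 3(1565) - 565 + 204 = 4334

4334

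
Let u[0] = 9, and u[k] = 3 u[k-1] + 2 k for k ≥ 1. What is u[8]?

u[1] = 3·9 + 2 = 29
u[2] = 3·29 + 4 = 91
u[3] = 3·91 + 6 = 279
u[4] = 3·279 + 8 = 845
u[5] = 3·845 + 10 = 2545
u[6] = 3·2545 + 12 = 7647
u[7] = 3·7647 + 14 = 22955
u[8] = 3·22955 + 16 = 68881

68881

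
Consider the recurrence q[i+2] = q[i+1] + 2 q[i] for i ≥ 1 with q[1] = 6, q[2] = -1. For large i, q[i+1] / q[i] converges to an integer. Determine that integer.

The characteristic equation is r^2 - r - 2 = 0, which factors as (r - 2)(r + 1) = 0.
So the roots are 2 and -1. Since |2| > |-1| and the coefficient of 2^i is non-zero, the ratio tends to 2.

2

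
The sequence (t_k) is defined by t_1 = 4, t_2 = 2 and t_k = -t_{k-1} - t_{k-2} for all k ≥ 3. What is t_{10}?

t_3 = -2 - 4 = -6
t_4 = -(-6) - 2 = 4
t_5 = -4 - (-6) = 2
t_6 = -2 - 4 = -6
t_7 = -(-6) - 2 = 4
t_8 = -4 - (-6) = 2
t_9 = -2 - 4 = -6
t_{10} = -(-6) - 2 = 4

4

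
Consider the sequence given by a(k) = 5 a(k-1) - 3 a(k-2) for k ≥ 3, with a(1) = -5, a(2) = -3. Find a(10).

a(3) = 5(-3) - 3(-5) = 0
a(4) = 5(0) - 3(-3) = 9
a(5) = 5(9) - 3(0) = 45
a(6) = 5(45) - 3(9) = 198
a(7) = 5(198) - 3(45) = 855
a(8) = 5(855) - 3(198) = 3681
a(9) = 5(3681) - 3(855) = 15840
a(10) = 5(15840) - 3(3681) = 68157

68157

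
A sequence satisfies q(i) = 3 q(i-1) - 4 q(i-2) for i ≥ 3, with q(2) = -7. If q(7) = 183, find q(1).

Let q(1) = z.
q(3) = -21 - 4z
q(4) = -35 - 12z
q(5) = -21 - 20z
q(6) = 77 - 12z
q(7) = 315 + 44z
So 315 + 44z = 183, giving z = -3.

-3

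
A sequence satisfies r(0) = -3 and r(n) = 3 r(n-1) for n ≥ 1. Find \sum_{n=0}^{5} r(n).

r(1) = 3·(-3) = -9
r(2) = 3·(-9) = -27
r(3) = 3·(-27) = -81
r(4) = 3·(-81) = -243
r(5) = 3·(-243) = -729
Sum = (-3) + (-9) + (-27) + (-81) + (-243) + (-729) = -1092

-1092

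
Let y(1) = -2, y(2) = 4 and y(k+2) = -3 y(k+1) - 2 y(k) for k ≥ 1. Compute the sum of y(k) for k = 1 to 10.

682

y(3) = -3*4 - 2*(-2) = -8
y(4) = -3*(-8) - 2*4 = 16
y(5) = -3*16 - 2*(-8) = -32
y(6) = -3*(-32) - 2*16 = 64
y(7) = -3*64 - 2*(-32) = -128
y(8) = -3*(-128) - 2*64 = 256
y(9) = -3*256 - 2*(-128) = -512
y(10) = -3*(-512) - 2*256 = 1024
Sum = (-2) + 4 + (-8) + 16 + (-32) + 64 + (-128) + 256 + (-512) + 1024 = 682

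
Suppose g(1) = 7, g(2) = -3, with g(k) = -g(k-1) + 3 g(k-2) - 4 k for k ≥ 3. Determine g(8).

-915

g(3) = -(-3) + 3(7) - 12 = 12
g(4) = -12 + 3(-3) - 16 = -37
g(5) = -(-37) + 3(12) - 20 = 53
g(6) = -53 + 3(-37) - 24 = -188
g(7) = -(-188) + 3(53) - 28 = 319
g(8) = -319 + 3(-188) - 32 = -915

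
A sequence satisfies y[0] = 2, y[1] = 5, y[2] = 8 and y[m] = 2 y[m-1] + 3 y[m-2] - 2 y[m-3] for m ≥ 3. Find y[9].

y[3] = 2(8) + 3(5) - 2(2) = 27
y[4] = 2(27) + 3(8) - 2(5) = 68
y[5] = 2(68) + 3(27) - 2(8) = 201
y[6] = 2(201) + 3(68) - 2(27) = 552
y[7] = 2(552) + 3(201) - 2(68) = 1571
y[8] = 2(1571) + 3(552) - 2(201) = 4396
y[9] = 2(4396) + 3(1571) - 2(552) = 12401

12401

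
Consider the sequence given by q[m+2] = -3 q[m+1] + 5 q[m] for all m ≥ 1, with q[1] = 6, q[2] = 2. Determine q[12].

q[3] = -3·2 + 5·6 = 24
q[4] = -3·24 + 5·2 = -62
q[5] = -3·(-62) + 5·24 = 306
q[6] = -3·306 + 5·(-62) = -1228
q[7] = -3·(-1228) + 5·306 = 5214
q[8] = -3·5214 + 5·(-1228) = -21782
q[9] = -3·(-21782) + 5·5214 = 91416
q[10] = -3·91416 + 5·(-21782) = -383158
q[11] = -3·(-383158) + 5·91416 = 1606554
q[12] = -3·1606554 + 5·(-383158) = -6735452

-6735452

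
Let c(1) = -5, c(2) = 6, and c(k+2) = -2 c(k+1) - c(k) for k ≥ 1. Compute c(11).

-15

c(3) = -2·6 - (-5) = -7
c(4) = -2·(-7) - 6 = 8
c(5) = -2·8 - (-7) = -9
c(6) = -2·(-9) - 8 = 10
c(7) = -2·10 - (-9) = -11
c(8) = -2·(-11) - 10 = 12
c(9) = -2·12 - (-11) = -13
c(10) = -2·(-13) - 12 = 14
c(11) = -2·14 - (-13) = -15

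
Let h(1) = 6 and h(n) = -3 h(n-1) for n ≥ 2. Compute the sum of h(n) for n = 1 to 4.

h(2) = -3(6) = -18
h(3) = -3(-18) = 54
h(4) = -3(54) = -162
Sum = 6 + (-18) + 54 + (-162) = -120

-120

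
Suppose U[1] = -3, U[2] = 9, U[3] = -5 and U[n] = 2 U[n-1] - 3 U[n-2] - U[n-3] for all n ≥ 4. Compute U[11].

U[4] = 2*(-5) - 3*9 - (-3) = -34
U[5] = 2*(-34) - 3*(-5) - 9 = -62
U[6] = 2*(-62) - 3*(-34) - (-5) = -17
U[7] = 2*(-17) - 3*(-62) - (-34) = 186
U[8] = 2*186 - 3*(-17) - (-62) = 485
U[9] = 2*485 - 3*186 - (-17) = 429
U[10] = 2*429 - 3*485 - 186 = -783
U[11] = 2*(-783) - 3*429 - 485 = -3338

-3338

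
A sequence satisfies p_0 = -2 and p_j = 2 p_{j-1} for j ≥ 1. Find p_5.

p_1 = 2*(-2) = -4
p_2 = 2*(-4) = -8
p_3 = 2*(-8) = -16
p_4 = 2*(-16) = -32
p_5 = 2*(-32) = -64

-64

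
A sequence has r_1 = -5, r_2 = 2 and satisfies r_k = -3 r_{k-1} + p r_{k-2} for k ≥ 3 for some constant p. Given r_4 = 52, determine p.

r_3 = -6 - 5p
r_4 = 18 + 17p
So 18 + 17p = 52, giving p = 2.

2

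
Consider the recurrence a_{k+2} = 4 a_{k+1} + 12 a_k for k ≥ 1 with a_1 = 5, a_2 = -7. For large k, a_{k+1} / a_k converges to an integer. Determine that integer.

6

The characteristic equation is r^2 - 4r - 12 = 0, which factors as (r - 6)(r + 2) = 0.
So the roots are 6 and -2. Since |6| > |-2| and the coefficient of 6^k is non-zero, the ratio tends to 6.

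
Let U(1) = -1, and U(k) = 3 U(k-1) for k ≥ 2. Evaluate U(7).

U(2) = 3(-1) = -3
U(3) = 3(-3) = -9
U(4) = 3(-9) = -27
U(5) = 3(-27) = -81
U(6) = 3(-81) = -243
U(7) = 3(-243) = -729

-729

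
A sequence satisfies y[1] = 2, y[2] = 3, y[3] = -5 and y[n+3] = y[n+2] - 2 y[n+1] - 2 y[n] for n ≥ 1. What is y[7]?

81

y[4] = (-5) - 2*3 - 2*2 = -15
y[5] = (-15) - 2*(-5) - 2*3 = -11
y[6] = (-11) - 2*(-15) - 2*(-5) = 29
y[7] = 29 - 2*(-11) - 2*(-15) = 81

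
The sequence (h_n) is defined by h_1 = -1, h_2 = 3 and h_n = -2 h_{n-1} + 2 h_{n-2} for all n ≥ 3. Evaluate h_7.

-448

h_3 = -2(3) + 2(-1) = -8
h_4 = -2(-8) + 2(3) = 22
h_5 = -2(22) + 2(-8) = -60
h_6 = -2(-60) + 2(22) = 164
h_7 = -2(164) + 2(-60) = -448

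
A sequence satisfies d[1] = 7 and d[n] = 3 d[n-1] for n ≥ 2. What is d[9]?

d[2] = 3·7 = 21
d[3] = 3·21 = 63
d[4] = 3·63 = 189
d[5] = 3·189 = 567
d[6] = 3·567 = 1701
d[7] = 3·1701 = 5103
d[8] = 3·5103 = 15309
d[9] = 3·15309 = 45927

45927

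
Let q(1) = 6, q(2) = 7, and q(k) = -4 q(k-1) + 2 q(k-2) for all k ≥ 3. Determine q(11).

q(3) = -4·7 + 2·6 = -16
q(4) = -4·(-16) + 2·7 = 78
q(5) = -4·78 + 2·(-16) = -344
q(6) = -4·(-344) + 2·78 = 1532
q(7) = -4·1532 + 2·(-344) = -6816
q(8) = -4·(-6816) + 2·1532 = 30328
q(9) = -4·30328 + 2·(-6816) = -134944
q(10) = -4·(-134944) + 2·30328 = 600432
q(11) = -4·600432 + 2·(-134944) = -2671616

-2671616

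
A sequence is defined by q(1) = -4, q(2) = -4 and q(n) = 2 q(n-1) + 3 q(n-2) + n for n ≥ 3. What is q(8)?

q(3) = 2*(-4) + 3*(-4) + 3 = -17
q(4) = 2*(-17) + 3*(-4) + 4 = -42
q(5) = 2*(-42) + 3*(-17) + 5 = -130
q(6) = 2*(-130) + 3*(-42) + 6 = -380
q(7) = 2*(-380) + 3*(-130) + 7 = -1143
q(8) = 2*(-1143) + 3*(-380) + 8 = -3418

-3418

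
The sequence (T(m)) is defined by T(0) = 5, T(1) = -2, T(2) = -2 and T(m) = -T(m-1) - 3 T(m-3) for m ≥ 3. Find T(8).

148

T(3) = -(-2) - 3*5 = -13
T(4) = -(-13) - 3*(-2) = 19
T(5) = -19 - 3*(-2) = -13
T(6) = -(-13) - 3*(-13) = 52
T(7) = -52 - 3*19 = -109
T(8) = -(-109) - 3*(-13) = 148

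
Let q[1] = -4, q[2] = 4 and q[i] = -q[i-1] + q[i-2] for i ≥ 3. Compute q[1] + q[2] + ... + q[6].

q[3] = -4 + (-4) = -8
q[4] = -(-8) + 4 = 12
q[5] = -12 + (-8) = -20
q[6] = -(-20) + 12 = 32
Sum = (-4) + 4 + (-8) + 12 + (-20) + 32 = 16

16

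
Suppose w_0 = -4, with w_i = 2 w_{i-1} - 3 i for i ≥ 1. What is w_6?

w_1 = 2(-4) - 3 = -11
w_2 = 2(-11) - 6 = -28
w_3 = 2(-28) - 9 = -65
w_4 = 2(-65) - 12 = -142
w_5 = 2(-142) - 15 = -299
w_6 = 2(-299) - 18 = -616

-616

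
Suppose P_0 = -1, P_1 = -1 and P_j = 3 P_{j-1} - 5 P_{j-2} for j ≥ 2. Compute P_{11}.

P_2 = 3(-1) - 5(-1) = 2
P_3 = 3(2) - 5(-1) = 11
P_4 = 3(11) - 5(2) = 23
P_5 = 3(23) - 5(11) = 14
P_6 = 3(14) - 5(23) = -73
P_7 = 3(-73) - 5(14) = -289
P_8 = 3(-289) - 5(-73) = -502
P_9 = 3(-502) - 5(-289) = -61
P_{10} = 3(-61) - 5(-502) = 2327
P_{11} = 3(2327) - 5(-61) = 7286

7286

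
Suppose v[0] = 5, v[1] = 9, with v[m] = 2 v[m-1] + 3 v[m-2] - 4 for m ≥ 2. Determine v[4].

v[2] = 2*9 + 3*5 - 4 = 29
v[3] = 2*29 + 3*9 - 4 = 81
v[4] = 2*81 + 3*29 - 4 = 245

245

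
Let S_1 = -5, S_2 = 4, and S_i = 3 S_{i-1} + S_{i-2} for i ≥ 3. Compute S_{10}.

S_3 = 3*4 + (-5) = 7
S_4 = 3*7 + 4 = 25
S_5 = 3*25 + 7 = 82
S_6 = 3*82 + 25 = 271
S_7 = 3*271 + 82 = 895
S_8 = 3*895 + 271 = 2956
S_9 = 3*2956 + 895 = 9763
S_{10} = 3*9763 + 2956 = 32245

32245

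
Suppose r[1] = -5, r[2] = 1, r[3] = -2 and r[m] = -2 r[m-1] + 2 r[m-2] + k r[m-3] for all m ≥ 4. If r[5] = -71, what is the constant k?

-5

r[4] = 6 - 5k
r[5] = -16 + 11k
So -16 + 11k = -71, giving k = -5.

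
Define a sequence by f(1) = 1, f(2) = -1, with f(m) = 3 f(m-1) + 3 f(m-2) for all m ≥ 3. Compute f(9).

-1944

f(3) = 3*(-1) + 3*1 = 0
f(4) = 3*0 + 3*(-1) = -3
f(5) = 3*(-3) + 3*0 = -9
f(6) = 3*(-9) + 3*(-3) = -36
f(7) = 3*(-36) + 3*(-9) = -135
f(8) = 3*(-135) + 3*(-36) = -513
f(9) = 3*(-513) + 3*(-135) = -1944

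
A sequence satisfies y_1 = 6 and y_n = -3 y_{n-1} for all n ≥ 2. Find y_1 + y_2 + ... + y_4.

-120

y_2 = -3*6 = -18
y_3 = -3*(-18) = 54
y_4 = -3*54 = -162
Sum = 6 + (-18) + 54 + (-162) = -120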